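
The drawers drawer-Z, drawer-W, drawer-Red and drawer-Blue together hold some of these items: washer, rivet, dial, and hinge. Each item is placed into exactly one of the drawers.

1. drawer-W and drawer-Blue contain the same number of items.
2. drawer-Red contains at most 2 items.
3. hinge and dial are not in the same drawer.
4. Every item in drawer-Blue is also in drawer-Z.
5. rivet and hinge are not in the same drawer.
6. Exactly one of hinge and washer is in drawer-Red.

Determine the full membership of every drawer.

drawer-Z = {dial, rivet, washer}; drawer-W = {}; drawer-Red = {hinge}; drawer-Blue = {}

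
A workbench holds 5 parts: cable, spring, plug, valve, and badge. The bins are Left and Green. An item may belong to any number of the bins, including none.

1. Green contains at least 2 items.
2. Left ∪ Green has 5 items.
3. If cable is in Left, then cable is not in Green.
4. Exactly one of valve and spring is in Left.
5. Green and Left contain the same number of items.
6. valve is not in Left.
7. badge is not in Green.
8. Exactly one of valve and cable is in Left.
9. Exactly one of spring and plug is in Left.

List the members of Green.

Green = {plug, spring, valve}

From (6): valve ∉ Left.
From (7): badge ∉ Green.
(4) (exactly one): spring ∈ Left.
(8) (exactly one): cable ∈ Left.
(9) (exactly one): plug ∉ Left.
(3): cable ∉ Green.
Suppose spring ∉ Green: no assignment then satisfies all the clues, so spring ∈ Green.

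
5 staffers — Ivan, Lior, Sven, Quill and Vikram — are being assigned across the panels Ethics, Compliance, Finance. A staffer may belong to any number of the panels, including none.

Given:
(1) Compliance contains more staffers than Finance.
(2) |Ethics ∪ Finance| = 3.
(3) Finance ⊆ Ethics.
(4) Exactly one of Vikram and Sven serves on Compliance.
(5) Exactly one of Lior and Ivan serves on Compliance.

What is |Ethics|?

3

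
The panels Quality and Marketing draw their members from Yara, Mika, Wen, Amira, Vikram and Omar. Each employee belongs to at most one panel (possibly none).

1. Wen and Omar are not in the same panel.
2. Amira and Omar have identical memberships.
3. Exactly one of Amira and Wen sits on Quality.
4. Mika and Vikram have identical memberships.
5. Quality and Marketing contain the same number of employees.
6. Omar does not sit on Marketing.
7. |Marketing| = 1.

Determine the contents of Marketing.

Marketing = {Yara}

From (6): Omar ∉ Marketing.
(2): Amira matches Omar: Amira ∉ Marketing.
Suppose Yara ∉ Marketing: no assignment then satisfies all the clues, so Yara ∈ Marketing.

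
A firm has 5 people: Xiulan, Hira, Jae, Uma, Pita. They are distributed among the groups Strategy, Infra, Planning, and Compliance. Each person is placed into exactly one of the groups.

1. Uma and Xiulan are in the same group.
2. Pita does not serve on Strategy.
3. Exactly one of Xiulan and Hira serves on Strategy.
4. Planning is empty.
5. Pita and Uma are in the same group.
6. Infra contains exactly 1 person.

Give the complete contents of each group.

Strategy = {Hira}; Infra = {Jae}; Planning = {}; Compliance = {Pita, Uma, Xiulan}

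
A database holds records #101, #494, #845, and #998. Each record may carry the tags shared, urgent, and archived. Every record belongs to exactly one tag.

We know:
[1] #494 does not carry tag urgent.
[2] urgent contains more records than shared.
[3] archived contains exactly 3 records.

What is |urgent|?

From (1): #494 ∉ urgent.
Suppose #101 ∈ shared: no assignment then satisfies all the clues, so #101 ∉ shared.

1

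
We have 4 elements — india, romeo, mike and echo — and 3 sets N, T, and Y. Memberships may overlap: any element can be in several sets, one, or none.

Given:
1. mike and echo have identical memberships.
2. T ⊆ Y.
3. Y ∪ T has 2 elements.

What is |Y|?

2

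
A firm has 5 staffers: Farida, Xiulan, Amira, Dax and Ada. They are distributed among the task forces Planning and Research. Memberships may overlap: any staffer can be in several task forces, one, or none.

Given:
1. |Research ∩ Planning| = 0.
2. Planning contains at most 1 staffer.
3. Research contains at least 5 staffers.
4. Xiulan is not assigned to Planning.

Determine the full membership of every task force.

Planning = {}; Research = {Ada, Amira, Dax, Farida, Xiulan}

From (4): Xiulan ∉ Planning.
(3): only 5 candidates remain for Research, so all are in.
Suppose Farida ∈ Planning: no assignment then satisfies all the clues, so Farida ∉ Planning.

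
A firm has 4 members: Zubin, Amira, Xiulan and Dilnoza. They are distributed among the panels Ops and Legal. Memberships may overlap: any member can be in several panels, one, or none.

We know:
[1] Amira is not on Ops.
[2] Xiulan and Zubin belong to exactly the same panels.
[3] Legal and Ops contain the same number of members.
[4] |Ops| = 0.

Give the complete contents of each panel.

Ops = {}; Legal = {}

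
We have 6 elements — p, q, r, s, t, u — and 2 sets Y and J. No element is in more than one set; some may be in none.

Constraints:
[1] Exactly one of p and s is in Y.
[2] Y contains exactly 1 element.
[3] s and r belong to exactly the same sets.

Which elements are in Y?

Y = {p}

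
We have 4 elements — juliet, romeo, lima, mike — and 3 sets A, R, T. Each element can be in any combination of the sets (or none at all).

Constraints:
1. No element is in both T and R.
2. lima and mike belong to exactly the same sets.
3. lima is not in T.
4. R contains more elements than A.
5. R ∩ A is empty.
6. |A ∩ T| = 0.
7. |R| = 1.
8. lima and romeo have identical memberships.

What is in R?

R = {juliet}

From (3): lima ∉ T.
(2): mike matches lima: mike ∉ T.
(8): romeo matches lima: romeo ∉ T.
Suppose juliet ∉ R: no assignment then satisfies all the clues, so juliet ∈ R.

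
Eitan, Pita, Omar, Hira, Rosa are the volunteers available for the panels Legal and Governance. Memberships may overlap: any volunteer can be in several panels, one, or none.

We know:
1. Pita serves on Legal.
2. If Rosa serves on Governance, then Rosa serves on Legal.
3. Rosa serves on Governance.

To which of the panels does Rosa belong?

Rosa: Governance, Legal

From (1): Pita ∈ Legal.
From (3): Rosa ∈ Governance.
(2): Rosa ∈ Legal.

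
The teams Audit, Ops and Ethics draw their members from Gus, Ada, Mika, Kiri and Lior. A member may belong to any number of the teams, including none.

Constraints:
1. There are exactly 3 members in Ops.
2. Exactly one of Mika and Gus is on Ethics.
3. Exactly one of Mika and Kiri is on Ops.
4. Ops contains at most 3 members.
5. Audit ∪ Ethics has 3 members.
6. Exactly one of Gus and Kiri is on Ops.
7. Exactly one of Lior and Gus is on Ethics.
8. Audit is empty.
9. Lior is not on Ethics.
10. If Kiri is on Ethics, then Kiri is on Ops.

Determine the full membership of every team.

From (9): Lior ∉ Ethics.
(7) (exactly one): Gus ∈ Ethics.
(8): Audit already has 0, so the rest are out.
(2) (exactly one): Mika ∉ Ethics.
Suppose Gus ∈ Ops: no assignment then satisfies all the clues, so Gus ∉ Ops.

Audit = {}; Ops = {Ada, Kiri, Lior}; Ethics = {Ada, Gus, Kiri}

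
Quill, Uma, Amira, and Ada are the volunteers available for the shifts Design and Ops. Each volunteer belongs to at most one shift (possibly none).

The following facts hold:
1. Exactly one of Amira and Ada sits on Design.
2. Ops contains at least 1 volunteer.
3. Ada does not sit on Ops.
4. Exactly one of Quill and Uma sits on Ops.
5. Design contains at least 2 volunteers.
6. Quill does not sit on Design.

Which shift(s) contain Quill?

From (3): Ada ∉ Ops.
From (6): Quill ∉ Design.
Suppose Quill ∉ Ops: no assignment then satisfies all the clues, so Quill ∈ Ops.

Quill: Ops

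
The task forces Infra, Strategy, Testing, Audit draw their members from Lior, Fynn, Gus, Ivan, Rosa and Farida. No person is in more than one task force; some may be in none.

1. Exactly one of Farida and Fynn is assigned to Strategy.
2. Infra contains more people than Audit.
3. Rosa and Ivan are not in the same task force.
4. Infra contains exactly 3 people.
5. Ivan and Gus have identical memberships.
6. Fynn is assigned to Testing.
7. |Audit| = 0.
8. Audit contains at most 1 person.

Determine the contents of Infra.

Infra = {Gus, Ivan, Lior}

From (6): Fynn ∈ Testing.
(1) (exactly one): Farida ∈ Strategy.
(7): Audit already has 0, so the rest are out.
Suppose Lior ∉ Infra: no assignment then satisfies all the clues, so Lior ∈ Infra.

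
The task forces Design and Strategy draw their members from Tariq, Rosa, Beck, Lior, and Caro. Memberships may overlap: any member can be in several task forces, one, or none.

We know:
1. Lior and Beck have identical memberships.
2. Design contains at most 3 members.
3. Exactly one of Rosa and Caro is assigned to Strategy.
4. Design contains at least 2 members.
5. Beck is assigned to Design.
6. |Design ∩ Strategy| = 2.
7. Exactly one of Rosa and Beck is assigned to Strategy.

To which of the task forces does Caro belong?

Caro: Strategy

From (5): Beck ∈ Design.
(1): Lior matches Beck: Lior ∈ Design.
Suppose Caro ∈ Design: no assignment then satisfies all the clues, so Caro ∉ Design.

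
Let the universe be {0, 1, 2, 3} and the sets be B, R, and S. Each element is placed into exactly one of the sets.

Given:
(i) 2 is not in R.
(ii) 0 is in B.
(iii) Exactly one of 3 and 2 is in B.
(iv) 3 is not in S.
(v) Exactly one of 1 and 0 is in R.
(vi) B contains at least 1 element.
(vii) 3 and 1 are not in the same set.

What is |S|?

From (i): 2 ∉ R.
From (ii): 0 ∈ B.
From (iv): 3 ∉ S.
(v) (exactly one): 1 ∈ R.
(vii): 3 ∉ R.
Only one set left: 3 ∈ B.
(iii) (exactly one): 2 ∉ B.
Only one set left: 2 ∈ S.

1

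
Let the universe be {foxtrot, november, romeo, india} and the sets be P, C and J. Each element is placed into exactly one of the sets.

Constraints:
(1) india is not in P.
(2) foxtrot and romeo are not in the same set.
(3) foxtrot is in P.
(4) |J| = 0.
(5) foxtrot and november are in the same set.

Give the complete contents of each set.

From (1): india ∉ P.
From (3): foxtrot ∈ P.
(2): romeo ∉ P.
(4): J already has 0, so the rest are out.
(5): november matches foxtrot: november ∈ P.
Only one set left: romeo ∈ C.
Only one set left: india ∈ C.

P = {foxtrot, november}; C = {india, romeo}; J = {}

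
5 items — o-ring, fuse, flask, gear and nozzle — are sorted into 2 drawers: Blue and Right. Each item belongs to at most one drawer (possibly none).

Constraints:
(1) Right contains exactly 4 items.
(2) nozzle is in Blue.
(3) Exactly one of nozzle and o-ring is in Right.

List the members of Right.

From (2): nozzle ∈ Blue.
(1): only 4 candidates remain for Right, so all are in.

Right = {flask, fuse, gear, o-ring}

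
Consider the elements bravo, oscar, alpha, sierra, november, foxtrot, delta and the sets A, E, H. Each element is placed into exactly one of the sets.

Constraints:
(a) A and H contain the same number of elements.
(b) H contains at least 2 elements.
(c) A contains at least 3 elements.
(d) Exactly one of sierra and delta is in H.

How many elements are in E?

1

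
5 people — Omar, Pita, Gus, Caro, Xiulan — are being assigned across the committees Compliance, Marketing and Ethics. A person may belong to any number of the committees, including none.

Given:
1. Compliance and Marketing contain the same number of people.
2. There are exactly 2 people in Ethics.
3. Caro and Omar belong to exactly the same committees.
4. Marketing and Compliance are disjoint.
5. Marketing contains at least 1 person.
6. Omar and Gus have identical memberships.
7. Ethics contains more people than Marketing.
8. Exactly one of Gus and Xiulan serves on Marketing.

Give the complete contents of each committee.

Compliance = {Pita}; Marketing = {Xiulan}; Ethics = {Pita, Xiulan}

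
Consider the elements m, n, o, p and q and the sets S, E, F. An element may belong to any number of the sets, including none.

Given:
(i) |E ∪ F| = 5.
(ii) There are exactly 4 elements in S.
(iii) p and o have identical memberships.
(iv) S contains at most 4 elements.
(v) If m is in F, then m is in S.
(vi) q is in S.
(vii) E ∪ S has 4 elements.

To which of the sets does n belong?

n: F

From (vi): q ∈ S.
Suppose n ∈ S: no assignment then satisfies all the clues, so n ∉ S.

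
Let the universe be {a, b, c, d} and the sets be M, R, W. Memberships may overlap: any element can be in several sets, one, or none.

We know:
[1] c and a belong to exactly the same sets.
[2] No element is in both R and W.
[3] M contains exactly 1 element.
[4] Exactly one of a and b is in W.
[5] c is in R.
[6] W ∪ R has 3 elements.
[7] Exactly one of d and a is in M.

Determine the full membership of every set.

M = {d}; R = {a, c}; W = {b}

From (5): c ∈ R.
(1): a matches c: a ∈ R.
(2) (disjoint): a ∉ W.
(2) (disjoint): c ∉ W.
(4) (exactly one): b ∈ W.
(2) (disjoint): b ∉ R.
Suppose a ∈ M: no assignment then satisfies all the clues, so a ∉ M.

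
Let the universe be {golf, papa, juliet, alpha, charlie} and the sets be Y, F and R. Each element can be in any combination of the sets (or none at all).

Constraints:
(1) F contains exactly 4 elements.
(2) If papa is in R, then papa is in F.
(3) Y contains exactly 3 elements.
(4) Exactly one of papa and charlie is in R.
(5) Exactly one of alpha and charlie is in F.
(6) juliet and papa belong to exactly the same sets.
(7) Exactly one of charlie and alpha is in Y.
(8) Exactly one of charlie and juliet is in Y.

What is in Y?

Y = {alpha, juliet, papa}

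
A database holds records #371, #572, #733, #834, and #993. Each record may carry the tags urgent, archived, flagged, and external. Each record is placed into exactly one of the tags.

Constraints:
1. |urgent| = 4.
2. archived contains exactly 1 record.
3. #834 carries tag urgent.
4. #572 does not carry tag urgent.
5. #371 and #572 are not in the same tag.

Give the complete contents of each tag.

From (3): #834 ∈ urgent.
From (4): #572 ∉ urgent.
(1): only 4 candidates remain for urgent, so all are in.
(2): only 1 candidates remain for archived, so all are in.

urgent = {#371, #733, #834, #993}; archived = {#572}; flagged = {}; external = {}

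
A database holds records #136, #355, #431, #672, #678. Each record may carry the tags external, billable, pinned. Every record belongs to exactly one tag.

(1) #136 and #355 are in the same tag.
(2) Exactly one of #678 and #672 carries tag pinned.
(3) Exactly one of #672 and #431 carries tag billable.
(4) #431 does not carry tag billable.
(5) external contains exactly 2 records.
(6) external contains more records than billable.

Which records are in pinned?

pinned = {#431, #678}

From (4): #431 ∉ billable.
(3) (exactly one): #672 ∈ billable.
(2) (exactly one): #678 ∈ pinned.
Suppose #136 ∈ pinned: no assignment then satisfies all the clues, so #136 ∉ pinned.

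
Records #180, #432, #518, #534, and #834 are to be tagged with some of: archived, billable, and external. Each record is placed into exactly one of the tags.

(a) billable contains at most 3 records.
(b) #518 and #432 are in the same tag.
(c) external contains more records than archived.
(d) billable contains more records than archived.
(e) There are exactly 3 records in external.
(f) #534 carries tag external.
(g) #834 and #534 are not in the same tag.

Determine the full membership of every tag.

archived = {}; billable = {#180, #834}; external = {#432, #518, #534}

From (f): #534 ∈ external.
(g): #834 ∉ external.
Suppose #180 ∈ archived: no assignment then satisfies all the clues, so #180 ∉ archived.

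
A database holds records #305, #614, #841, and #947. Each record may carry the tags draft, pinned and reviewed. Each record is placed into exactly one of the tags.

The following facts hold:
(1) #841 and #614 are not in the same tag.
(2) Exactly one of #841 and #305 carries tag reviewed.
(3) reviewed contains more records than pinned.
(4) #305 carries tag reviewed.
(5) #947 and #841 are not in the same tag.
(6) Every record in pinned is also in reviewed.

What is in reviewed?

reviewed = {#305, #614, #947}

From (4): #305 ∈ reviewed.
(2) (exactly one): #841 ∉ reviewed.
(6) contrapositive: #841 ∉ pinned.
Only one tag left: #841 ∈ draft.
(1): #614 ∉ draft.
(5): #947 ∉ draft.
Suppose #614 ∉ reviewed: no assignment then satisfies all the clues, so #614 ∈ reviewed.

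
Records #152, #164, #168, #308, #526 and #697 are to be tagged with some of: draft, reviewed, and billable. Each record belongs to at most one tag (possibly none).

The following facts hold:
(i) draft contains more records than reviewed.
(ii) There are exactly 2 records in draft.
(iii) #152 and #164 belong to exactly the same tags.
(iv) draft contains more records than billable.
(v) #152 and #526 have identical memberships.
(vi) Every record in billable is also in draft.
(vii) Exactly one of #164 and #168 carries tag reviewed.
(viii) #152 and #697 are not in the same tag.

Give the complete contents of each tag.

draft = {#308, #697}; reviewed = {#168}; billable = {}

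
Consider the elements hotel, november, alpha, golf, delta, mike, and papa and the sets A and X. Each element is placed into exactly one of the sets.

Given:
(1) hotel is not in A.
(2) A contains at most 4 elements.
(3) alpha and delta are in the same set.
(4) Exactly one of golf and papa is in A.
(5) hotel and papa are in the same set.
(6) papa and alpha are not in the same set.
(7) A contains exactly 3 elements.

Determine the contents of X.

X = {hotel, mike, november, papa}

From (1): hotel ∉ A.
(5): papa matches hotel: papa ∉ A.
Only one set left: hotel ∈ X.
Only one set left: papa ∈ X.
(4) (exactly one): golf ∈ A.
(6): alpha ∉ X.
Only one set left: alpha ∈ A.
(3): delta matches alpha: delta ∈ A.
(7): A already has 3, so the rest are out.
Only one set left: november ∈ X.
Only one set left: mike ∈ X.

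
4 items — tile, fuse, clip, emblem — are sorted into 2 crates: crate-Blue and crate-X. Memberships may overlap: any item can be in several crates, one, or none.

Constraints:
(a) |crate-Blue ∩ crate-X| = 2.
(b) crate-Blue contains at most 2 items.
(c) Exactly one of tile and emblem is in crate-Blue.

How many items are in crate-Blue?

2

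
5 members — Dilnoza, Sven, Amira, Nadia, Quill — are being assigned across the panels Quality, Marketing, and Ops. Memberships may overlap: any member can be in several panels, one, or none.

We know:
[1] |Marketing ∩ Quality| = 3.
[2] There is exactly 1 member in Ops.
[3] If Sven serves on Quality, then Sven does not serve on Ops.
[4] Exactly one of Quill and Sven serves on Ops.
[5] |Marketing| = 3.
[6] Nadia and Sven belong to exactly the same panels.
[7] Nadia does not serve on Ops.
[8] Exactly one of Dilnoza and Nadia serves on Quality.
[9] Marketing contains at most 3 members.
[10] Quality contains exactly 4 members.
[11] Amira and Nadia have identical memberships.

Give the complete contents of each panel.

Quality = {Amira, Nadia, Quill, Sven}; Marketing = {Amira, Nadia, Sven}; Ops = {Quill}

From (7): Nadia ∉ Ops.
(6): Sven matches Nadia: Sven ∉ Ops.
(11): Amira matches Nadia: Amira ∉ Ops.
(4) (exactly one): Quill ∈ Ops.
(2): Ops already has 1, so the rest are out.
Suppose Dilnoza ∈ Quality: no assignment then satisfies all the clues, so Dilnoza ∉ Quality.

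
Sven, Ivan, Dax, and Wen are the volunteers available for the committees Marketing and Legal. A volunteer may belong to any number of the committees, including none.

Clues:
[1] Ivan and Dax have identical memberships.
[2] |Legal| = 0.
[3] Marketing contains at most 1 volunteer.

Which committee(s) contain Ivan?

(2): Legal already has 0, so the rest are out.
Suppose Ivan ∈ Marketing: no assignment then satisfies all the clues, so Ivan ∉ Marketing.

Ivan: none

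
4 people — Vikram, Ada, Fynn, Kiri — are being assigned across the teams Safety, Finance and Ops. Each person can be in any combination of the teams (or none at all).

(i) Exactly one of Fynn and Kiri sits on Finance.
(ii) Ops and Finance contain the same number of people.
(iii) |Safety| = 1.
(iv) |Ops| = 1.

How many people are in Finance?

1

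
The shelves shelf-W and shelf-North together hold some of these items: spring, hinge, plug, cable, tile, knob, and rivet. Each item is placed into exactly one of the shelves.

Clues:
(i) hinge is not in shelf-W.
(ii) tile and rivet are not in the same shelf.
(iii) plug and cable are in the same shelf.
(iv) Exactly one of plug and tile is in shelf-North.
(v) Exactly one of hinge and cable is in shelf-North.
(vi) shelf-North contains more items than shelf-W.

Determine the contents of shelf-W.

shelf-W = {cable, plug, rivet}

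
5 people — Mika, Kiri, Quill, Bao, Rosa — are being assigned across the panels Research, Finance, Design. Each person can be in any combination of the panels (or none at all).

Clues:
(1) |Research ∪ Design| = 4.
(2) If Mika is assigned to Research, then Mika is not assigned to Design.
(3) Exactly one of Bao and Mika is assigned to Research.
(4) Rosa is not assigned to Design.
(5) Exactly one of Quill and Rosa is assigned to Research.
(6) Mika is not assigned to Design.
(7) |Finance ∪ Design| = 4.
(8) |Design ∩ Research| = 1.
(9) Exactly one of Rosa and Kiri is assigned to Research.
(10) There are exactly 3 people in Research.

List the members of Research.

Research = {Kiri, Mika, Quill}

From (4): Rosa ∉ Design.
From (6): Mika ∉ Design.
Suppose Mika ∉ Research: no assignment then satisfies all the clues, so Mika ∈ Research.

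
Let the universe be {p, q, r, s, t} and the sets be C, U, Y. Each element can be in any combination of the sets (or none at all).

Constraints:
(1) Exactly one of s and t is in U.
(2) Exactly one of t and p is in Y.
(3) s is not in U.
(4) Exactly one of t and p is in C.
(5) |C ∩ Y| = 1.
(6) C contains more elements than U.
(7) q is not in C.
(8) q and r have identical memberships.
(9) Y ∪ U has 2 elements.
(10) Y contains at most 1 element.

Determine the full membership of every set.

C = {p, s}; U = {t}; Y = {p}

From (3): s ∉ U.
From (7): q ∉ C.
(1) (exactly one): t ∈ U.
(8): r matches q: r ∉ C.
Suppose p ∉ C: no assignment then satisfies all the clues, so p ∈ C.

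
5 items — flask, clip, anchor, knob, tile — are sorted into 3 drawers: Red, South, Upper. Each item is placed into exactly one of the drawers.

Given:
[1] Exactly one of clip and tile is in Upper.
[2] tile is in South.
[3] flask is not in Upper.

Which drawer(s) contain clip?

clip: Upper

From (2): tile ∈ South.
From (3): flask ∉ Upper.
(1) (exactly one): clip ∈ Upper.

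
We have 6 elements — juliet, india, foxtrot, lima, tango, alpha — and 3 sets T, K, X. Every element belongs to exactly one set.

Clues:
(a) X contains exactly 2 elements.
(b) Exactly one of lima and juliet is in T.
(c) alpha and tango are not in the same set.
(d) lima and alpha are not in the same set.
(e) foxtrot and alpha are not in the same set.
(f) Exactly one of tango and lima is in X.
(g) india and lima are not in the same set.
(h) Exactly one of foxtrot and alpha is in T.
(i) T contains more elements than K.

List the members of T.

T = {alpha, india, juliet}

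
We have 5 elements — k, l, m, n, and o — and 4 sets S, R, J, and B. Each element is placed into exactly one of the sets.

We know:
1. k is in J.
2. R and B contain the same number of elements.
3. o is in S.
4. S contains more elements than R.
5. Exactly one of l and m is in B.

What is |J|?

1

From (1): k ∈ J.
From (3): o ∈ S.
Suppose l ∈ J: no assignment then satisfies all the clues, so l ∉ J.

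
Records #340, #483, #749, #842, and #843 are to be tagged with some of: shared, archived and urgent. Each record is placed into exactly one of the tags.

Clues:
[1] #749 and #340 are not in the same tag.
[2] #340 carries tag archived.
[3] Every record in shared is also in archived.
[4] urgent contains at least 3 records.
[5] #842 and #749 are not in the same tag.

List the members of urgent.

urgent = {#483, #749, #843}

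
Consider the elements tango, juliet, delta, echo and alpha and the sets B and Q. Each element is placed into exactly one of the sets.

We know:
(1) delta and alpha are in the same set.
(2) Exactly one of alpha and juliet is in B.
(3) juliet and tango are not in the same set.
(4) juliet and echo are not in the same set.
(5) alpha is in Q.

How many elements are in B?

From (5): alpha ∈ Q.
(1): delta matches alpha: delta ∉ B.
(1): delta matches alpha: delta ∈ Q.
(2) (exactly one): juliet ∈ B.
(3): tango ∉ B.
(4): echo ∉ B.
Only one set left: tango ∈ Q.
Only one set left: echo ∈ Q.

1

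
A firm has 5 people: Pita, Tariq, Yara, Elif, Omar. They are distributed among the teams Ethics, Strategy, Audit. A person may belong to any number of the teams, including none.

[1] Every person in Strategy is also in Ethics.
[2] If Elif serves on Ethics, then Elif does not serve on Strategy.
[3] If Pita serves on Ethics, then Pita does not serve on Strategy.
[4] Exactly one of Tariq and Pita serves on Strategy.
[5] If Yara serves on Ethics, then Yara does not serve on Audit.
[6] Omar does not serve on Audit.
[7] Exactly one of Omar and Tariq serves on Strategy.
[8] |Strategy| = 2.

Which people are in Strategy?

Strategy = {Tariq, Yara}

From (6): Omar ∉ Audit.
Suppose Pita ∈ Strategy: no assignment then satisfies all the clues, so Pita ∉ Strategy.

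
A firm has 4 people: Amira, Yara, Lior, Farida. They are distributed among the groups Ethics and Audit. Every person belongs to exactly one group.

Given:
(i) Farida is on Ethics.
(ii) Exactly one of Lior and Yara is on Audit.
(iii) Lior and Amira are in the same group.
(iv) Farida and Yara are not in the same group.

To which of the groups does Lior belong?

Lior: Ethics

From (i): Farida ∈ Ethics.
(iv): Yara ∉ Ethics.
Only one group left: Yara ∈ Audit.
(ii) (exactly one): Lior ∉ Audit.
(iii): Amira matches Lior: Amira ∉ Audit.
Only one group left: Amira ∈ Ethics.
Only one group left: Lior ∈ Ethics.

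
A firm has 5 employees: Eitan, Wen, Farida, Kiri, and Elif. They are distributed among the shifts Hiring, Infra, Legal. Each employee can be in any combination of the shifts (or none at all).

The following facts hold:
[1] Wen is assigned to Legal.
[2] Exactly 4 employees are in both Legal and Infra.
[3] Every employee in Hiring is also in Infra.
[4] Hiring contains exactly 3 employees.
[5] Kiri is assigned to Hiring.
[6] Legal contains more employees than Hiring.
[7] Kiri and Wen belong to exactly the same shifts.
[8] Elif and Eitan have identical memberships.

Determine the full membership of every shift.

Hiring = {Farida, Kiri, Wen}; Infra = {Eitan, Elif, Farida, Kiri, Wen}; Legal = {Eitan, Elif, Kiri, Wen}

From (1): Wen ∈ Legal.
From (5): Kiri ∈ Hiring.
(3) with Kiri ∈ Hiring: Kiri ∈ Infra.
(7): Wen matches Kiri: Wen ∈ Hiring.
(7): Wen matches Kiri: Wen ∈ Infra.
(7): Kiri matches Wen: Kiri ∈ Legal.
Suppose Eitan ∈ Hiring: no assignment then satisfies all the clues, so Eitan ∉ Hiring.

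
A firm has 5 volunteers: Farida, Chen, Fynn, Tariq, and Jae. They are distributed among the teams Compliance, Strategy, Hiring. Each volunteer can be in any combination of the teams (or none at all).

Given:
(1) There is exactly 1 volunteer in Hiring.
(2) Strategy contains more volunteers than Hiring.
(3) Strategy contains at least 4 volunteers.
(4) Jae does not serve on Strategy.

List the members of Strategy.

Strategy = {Chen, Farida, Fynn, Tariq}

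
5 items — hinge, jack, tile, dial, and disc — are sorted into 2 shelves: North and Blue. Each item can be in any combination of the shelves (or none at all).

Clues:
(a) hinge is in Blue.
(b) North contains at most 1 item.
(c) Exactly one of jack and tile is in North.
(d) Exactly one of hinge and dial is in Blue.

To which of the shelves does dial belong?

dial: none

From (a): hinge ∈ Blue.
(d) (exactly one): dial ∉ Blue.
Suppose dial ∈ North: no assignment then satisfies all the clues, so dial ∉ North.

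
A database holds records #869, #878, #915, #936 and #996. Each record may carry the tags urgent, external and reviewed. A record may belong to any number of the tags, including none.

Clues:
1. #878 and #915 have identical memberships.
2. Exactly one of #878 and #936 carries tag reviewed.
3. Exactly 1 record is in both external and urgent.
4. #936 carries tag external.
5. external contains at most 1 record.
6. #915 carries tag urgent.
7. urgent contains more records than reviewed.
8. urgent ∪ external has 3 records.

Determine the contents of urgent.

urgent = {#878, #915, #936}

From (4): #936 ∈ external.
From (6): #915 ∈ urgent.
(1): #878 matches #915: #878 ∈ urgent.
(5): external already has 1, so the rest are out.
Suppose #869 ∈ urgent: no assignment then satisfies all the clues, so #869 ∉ urgent.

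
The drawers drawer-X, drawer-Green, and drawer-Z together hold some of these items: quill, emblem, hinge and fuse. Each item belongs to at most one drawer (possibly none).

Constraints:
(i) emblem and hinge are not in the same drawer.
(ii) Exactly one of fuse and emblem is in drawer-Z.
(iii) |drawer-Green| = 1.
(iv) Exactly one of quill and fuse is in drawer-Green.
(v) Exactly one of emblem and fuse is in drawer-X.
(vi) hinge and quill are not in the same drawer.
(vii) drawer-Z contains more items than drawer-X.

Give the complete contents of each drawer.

drawer-X = {emblem}; drawer-Green = {quill}; drawer-Z = {fuse, hinge}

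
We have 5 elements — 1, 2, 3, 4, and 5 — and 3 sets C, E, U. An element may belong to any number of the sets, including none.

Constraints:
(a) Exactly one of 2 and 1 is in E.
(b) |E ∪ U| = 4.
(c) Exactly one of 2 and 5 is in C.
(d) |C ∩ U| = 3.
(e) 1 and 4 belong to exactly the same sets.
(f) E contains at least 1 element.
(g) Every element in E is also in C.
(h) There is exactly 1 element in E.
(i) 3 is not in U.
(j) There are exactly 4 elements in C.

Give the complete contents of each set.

C = {1, 2, 3, 4}; E = {2}; U = {1, 2, 4, 5}

From (i): 3 ∉ U.
Suppose 1 ∉ C: no assignment then satisfies all the clues, so 1 ∈ C.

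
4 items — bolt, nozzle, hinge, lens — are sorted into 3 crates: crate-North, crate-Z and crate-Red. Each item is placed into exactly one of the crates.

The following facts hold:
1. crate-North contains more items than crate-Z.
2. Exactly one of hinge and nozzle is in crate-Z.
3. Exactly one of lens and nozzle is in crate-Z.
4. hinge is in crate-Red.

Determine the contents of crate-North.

crate-North = {bolt, lens}

From (4): hinge ∈ crate-Red.
(2) (exactly one): nozzle ∈ crate-Z.
(3) (exactly one): lens ∉ crate-Z.
Suppose bolt ∉ crate-North: no assignment then satisfies all the clues, so bolt ∈ crate-North.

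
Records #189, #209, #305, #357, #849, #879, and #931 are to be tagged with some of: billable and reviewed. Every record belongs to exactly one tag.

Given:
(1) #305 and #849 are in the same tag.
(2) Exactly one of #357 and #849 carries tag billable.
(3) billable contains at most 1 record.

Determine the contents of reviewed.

reviewed = {#189, #209, #305, #849, #879, #931}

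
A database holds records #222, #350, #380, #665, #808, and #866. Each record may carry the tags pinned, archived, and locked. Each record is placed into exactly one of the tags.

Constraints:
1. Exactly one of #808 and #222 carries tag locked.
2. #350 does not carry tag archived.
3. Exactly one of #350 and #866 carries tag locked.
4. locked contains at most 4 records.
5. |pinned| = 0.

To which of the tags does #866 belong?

#866: archived

From (2): #350 ∉ archived.
(5): pinned already has 0, so the rest are out.
Only one tag left: #350 ∈ locked.
(3) (exactly one): #866 ∉ locked.
Only one tag left: #866 ∈ archived.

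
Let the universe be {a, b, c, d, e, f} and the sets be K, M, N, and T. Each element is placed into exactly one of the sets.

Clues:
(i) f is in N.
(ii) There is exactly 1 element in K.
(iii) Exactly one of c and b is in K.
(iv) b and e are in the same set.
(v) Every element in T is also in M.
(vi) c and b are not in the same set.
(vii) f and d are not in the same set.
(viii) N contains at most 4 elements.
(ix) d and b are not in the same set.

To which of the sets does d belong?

d: M

From (i): f ∈ N.
(vii): d ∉ N.
Suppose d ∈ K: no assignment then satisfies all the clues, so d ∉ K.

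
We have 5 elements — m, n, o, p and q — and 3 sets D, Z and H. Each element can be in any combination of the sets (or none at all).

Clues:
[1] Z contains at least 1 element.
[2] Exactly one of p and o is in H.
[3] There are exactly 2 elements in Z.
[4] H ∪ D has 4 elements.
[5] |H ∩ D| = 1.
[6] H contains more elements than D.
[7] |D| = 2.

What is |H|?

3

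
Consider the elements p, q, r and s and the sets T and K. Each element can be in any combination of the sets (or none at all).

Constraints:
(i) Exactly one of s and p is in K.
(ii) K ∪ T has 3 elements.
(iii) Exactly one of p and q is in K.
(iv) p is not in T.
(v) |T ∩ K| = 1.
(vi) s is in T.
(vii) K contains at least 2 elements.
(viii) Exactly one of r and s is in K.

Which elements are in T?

T = {r, s}

From (iv): p ∉ T.
From (vi): s ∈ T.
Suppose q ∈ T: no assignment then satisfies all the clues, so q ∉ T.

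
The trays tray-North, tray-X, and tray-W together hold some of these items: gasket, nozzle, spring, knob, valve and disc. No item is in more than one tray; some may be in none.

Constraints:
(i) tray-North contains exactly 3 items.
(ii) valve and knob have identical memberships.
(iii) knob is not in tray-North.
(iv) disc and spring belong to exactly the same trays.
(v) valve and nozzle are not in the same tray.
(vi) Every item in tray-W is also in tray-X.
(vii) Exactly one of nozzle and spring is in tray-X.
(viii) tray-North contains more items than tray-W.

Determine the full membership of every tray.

tray-North = {disc, gasket, spring}; tray-X = {nozzle}; tray-W = {}

From (iii): knob ∉ tray-North.
(ii): valve matches knob: valve ∉ tray-North.
Suppose gasket ∉ tray-North: no assignment then satisfies all the clues, so gasket ∈ tray-North.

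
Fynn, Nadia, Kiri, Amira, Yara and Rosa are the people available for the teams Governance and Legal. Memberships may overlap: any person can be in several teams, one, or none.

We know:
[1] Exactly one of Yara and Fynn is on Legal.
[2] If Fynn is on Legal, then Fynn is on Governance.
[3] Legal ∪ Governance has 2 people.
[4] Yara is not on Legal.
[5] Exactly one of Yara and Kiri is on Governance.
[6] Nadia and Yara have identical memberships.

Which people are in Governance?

Governance = {Fynn, Kiri}

From (4): Yara ∉ Legal.
(1) (exactly one): Fynn ∈ Legal.
(2): Fynn ∈ Governance.
(6): Nadia matches Yara: Nadia ∉ Legal.
Suppose Nadia ∈ Governance: no assignment then satisfies all the clues, so Nadia ∉ Governance.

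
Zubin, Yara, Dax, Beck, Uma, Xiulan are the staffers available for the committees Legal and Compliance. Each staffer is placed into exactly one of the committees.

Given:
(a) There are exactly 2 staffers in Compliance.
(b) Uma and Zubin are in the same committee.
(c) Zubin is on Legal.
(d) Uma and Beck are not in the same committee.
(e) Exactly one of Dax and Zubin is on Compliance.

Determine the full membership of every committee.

Legal = {Uma, Xiulan, Yara, Zubin}; Compliance = {Beck, Dax}

From (c): Zubin ∈ Legal.
(b): Uma matches Zubin: Uma ∈ Legal.
(d): Beck ∉ Legal.
(e) (exactly one): Dax ∈ Compliance.
Only one committee left: Beck ∈ Compliance.
(a): Compliance already has 2, so the rest are out.
Only one committee left: Yara ∈ Legal.
Only one committee left: Xiulan ∈ Legal.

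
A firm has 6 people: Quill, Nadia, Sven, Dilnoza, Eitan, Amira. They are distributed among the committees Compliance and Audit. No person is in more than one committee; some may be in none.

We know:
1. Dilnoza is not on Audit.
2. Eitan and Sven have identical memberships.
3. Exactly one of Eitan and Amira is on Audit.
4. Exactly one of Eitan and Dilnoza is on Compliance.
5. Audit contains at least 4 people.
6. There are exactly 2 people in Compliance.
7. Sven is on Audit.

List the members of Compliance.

Compliance = {Amira, Dilnoza}

From (1): Dilnoza ∉ Audit.
From (7): Sven ∈ Audit.
(2): Eitan matches Sven: Eitan ∉ Compliance.
(2): Eitan matches Sven: Eitan ∈ Audit.
(3) (exactly one): Amira ∉ Audit.
(4) (exactly one): Dilnoza ∈ Compliance.
(5): only 4 candidates remain for Audit, so all are in.
(6): only 2 candidates remain for Compliance, so all are in.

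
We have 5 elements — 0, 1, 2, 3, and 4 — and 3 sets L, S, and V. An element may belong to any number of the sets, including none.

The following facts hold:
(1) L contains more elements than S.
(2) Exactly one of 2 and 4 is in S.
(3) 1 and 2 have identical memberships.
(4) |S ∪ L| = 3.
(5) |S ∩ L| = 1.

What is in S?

S = {4}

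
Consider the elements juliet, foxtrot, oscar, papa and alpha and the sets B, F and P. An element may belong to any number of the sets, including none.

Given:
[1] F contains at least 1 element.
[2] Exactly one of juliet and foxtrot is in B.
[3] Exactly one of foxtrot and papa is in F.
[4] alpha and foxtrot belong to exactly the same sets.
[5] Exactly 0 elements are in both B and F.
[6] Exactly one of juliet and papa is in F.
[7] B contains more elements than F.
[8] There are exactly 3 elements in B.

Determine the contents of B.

B = {alpha, foxtrot, oscar}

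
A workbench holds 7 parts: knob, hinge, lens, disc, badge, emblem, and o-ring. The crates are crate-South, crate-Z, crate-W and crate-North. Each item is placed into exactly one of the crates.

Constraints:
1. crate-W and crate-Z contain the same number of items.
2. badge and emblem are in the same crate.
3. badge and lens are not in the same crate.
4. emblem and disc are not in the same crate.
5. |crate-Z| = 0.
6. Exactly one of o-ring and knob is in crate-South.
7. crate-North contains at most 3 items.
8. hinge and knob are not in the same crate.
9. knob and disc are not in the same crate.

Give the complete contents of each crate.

crate-South = {disc, hinge, lens, o-ring}; crate-Z = {}; crate-W = {}; crate-North = {badge, emblem, knob}

(5): crate-Z already has 0, so the rest are out.
Suppose knob ∈ crate-South: no assignment then satisfies all the clues, so knob ∉ crate-South.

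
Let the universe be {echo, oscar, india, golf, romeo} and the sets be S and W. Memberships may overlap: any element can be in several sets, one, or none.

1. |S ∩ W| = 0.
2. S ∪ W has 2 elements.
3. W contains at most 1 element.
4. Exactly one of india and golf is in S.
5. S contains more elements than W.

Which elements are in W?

W = {}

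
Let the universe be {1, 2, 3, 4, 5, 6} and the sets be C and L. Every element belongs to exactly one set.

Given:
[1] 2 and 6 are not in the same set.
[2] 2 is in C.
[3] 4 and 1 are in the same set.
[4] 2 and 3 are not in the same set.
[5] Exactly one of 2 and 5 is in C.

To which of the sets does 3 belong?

From (2): 2 ∈ C.
(1): 6 ∉ C.
(4): 3 ∉ C.
(5) (exactly one): 5 ∉ C.
Only one set left: 3 ∈ L.
Only one set left: 5 ∈ L.
Only one set left: 6 ∈ L.

3: L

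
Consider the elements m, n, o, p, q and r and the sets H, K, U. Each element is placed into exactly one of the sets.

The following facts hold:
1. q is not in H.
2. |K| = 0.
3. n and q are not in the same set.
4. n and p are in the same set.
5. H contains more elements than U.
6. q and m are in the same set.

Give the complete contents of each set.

From (1): q ∉ H.
(2): K already has 0, so the rest are out.
(6): m matches q: m ∉ H.
Only one set left: m ∈ U.
Only one set left: q ∈ U.
(3): n ∉ U.
(4): p matches n: p ∉ U.
Only one set left: n ∈ H.
Only one set left: p ∈ H.
Suppose o ∉ H: no assignment then satisfies all the clues, so o ∈ H.

H = {n, o, p, r}; K = {}; U = {m, q}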